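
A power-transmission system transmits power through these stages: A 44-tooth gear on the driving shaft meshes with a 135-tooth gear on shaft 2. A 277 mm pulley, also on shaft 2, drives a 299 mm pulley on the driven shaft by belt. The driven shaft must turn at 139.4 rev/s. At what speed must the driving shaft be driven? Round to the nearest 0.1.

Overall ratio R = 3.0682 × 1.0794 = 3.3119.
Required input speed = output speed × R = 139.4 × 3.3119 = 461.67 rev/s.

461.7 rev/s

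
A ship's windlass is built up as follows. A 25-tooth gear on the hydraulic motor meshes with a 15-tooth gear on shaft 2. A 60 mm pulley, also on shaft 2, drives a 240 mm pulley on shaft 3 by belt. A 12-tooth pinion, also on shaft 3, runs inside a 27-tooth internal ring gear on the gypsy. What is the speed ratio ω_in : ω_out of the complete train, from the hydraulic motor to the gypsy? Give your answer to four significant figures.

5.400

Each stage contributes driven/driver: gear mesh 15/25 = 0.6, belt 240/60 = 4, internal gear 27/12 = 2.25.
Overall: 0.6 × 4 × 2.25 = 5.4.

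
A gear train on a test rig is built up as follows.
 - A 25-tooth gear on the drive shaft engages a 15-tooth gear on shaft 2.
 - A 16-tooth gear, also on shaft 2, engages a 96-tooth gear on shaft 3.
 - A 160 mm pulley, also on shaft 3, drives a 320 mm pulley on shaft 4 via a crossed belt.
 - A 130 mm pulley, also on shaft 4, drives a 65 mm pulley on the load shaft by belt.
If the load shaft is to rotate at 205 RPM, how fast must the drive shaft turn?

738 RPM

Overall ratio R = 0.6 × 6 × 2 × 0.5 = 3.6.
Required input speed = output speed × R = 205 × 3.6 = 738 RPM.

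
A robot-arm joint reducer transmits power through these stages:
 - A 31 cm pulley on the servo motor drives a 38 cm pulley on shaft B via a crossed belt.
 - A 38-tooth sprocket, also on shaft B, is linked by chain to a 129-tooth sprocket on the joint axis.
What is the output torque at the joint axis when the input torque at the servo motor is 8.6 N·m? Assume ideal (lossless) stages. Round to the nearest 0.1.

belt 38/31 = 1.2258 → τ = 8.6·1.2258 = 10.542 N·m
chain 129/38 = 3.3947 → τ = 10.542·3.3947 = 35.787 N·m

35.8 N·m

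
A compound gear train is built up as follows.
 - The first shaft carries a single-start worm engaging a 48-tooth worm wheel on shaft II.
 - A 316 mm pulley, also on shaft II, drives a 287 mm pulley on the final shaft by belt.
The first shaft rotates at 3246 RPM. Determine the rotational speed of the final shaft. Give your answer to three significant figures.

74.5 RPM

the first shaft → shaft II (worm, 48/1): 3246 ÷ 48 = 67.625 RPM
shaft II → the final shaft (belt, 287/316): 67.625 ÷ 0.90823 = 74.458 RPM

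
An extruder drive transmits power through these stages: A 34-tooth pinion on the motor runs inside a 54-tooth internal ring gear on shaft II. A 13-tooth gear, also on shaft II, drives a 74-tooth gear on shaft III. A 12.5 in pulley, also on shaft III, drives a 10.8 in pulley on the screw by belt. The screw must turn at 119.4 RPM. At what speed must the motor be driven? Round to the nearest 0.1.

Overall ratio R = 1.5882 × 5.6923 × 0.864 = 7.8112.
Required input speed = output speed × R = 119.4 × 7.8112 = 932.66 RPM.

932.7 RPM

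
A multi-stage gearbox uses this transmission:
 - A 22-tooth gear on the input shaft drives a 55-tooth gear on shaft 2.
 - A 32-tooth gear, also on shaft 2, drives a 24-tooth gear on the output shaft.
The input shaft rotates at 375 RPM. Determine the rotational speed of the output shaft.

gear mesh 55/22 = 2.5 → 375/2.5 = 150 RPM
gear mesh 24/32 = 0.75 → 150/0.75 = 200 RPM

200 RPM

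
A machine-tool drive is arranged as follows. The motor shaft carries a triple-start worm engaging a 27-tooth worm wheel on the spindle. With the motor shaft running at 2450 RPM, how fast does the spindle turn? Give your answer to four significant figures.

the motor shaft → the spindle (worm, 27/3): 2450 ÷ 9 = 272.22 RPM

272.2 RPM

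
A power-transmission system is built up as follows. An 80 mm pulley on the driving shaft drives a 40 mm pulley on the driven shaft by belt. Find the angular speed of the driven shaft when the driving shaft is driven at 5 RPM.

10 RPM

the driving shaft → the driven shaft (belt, 40/80): 5 ÷ 0.5 = 10 RPM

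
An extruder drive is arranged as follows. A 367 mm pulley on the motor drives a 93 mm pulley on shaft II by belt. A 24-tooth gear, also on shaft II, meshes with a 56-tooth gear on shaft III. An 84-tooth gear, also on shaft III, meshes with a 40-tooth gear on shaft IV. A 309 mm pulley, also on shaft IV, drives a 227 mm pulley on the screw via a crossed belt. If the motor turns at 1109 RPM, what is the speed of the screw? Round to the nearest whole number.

Belt: ratio = 93/367 = 0.25341, so shaft II turns at 1109 / 0.25341 = 4376.4 RPM.
Gear mesh: ratio = 56/24 = 2.3333, so shaft III turns at 4376.4 / 2.3333 = 1875.6 RPM.
Gear mesh: ratio = 40/84 = 0.47619, so shaft IV turns at 1875.6 / 0.47619 = 3938.7 RPM.
Belt: ratio = 227/309 = 0.73463, so the screw turns at 3938.7 / 0.73463 = 5361.5 RPM.

5362 RPM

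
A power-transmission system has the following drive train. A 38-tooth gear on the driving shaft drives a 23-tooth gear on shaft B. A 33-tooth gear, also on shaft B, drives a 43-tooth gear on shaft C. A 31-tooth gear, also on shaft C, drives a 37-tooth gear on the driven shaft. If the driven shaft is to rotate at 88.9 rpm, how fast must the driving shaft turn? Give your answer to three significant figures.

83.7 rpm

Overall ratio R = 0.60526 × 1.303 × 1.1935 = 0.94132.
Required input speed = output speed × R = 88.9 × 0.94132 = 83.684 rpm.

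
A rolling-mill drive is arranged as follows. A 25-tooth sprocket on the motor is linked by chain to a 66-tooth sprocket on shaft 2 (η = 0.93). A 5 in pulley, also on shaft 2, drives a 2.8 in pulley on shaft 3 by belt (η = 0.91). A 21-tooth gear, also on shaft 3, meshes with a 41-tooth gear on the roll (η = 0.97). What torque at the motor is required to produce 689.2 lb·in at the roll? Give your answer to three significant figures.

291 lb·in

Overall ratio R = 2.64 × 0.56 × 1.9524 = 2.8864; overall efficiency η = 0.93 × 0.91 × 0.97 = 0.8209.
Input torque = output torque / (R × η) = 689.2 / (2.8864 × 0.8209) = 290.87 lb·in.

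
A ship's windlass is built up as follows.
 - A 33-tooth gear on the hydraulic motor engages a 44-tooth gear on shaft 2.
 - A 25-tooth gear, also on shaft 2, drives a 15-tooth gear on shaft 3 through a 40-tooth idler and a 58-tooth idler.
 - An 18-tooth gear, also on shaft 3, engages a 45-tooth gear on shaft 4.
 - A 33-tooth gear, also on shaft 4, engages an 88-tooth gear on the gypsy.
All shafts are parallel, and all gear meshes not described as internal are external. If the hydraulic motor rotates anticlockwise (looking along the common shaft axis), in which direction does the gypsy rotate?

anticlockwise

the hydraulic motor → shaft 2: external mesh, 1 reversal → CW.
shaft 2 → shaft 3: driver → idler → idler → driven is 3 external meshes, 3 reversals → CCW.
shaft 3 → shaft 4: external mesh, 1 reversal → CW.
shaft 4 → the gypsy: external mesh, 1 reversal → CCW.
6 reversals in total — an even number — so the gypsy turns the same way as the hydraulic motor.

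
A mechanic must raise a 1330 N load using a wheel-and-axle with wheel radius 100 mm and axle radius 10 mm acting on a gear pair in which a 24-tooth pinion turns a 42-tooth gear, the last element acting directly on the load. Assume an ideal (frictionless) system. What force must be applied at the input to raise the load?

76 N

Wheel-and-axle MA = R/r = 100/10 = 10.
Gear pair MA = 42/24 = 1.75.
Combined ideal MA = 10 × 1.75 = 17.5.
Effort = load / MA = 1330 / 17.5 = 76 N.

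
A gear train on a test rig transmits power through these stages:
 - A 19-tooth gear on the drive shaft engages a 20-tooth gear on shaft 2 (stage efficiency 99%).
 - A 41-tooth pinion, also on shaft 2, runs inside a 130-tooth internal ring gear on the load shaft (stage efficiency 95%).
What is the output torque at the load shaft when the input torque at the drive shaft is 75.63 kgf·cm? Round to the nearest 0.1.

237.4 kgf·cm

Gear mesh: ratio = 20/19 = 1.0526; torque at shaft 2 = 75.63 × 1.0526 × 0.99 = 78.814 kgf·cm.
Internal gear: ratio = 130/41 = 3.1707; torque at the load shaft = 78.814 × 3.1707 × 0.95 = 237.4 kgf·cm.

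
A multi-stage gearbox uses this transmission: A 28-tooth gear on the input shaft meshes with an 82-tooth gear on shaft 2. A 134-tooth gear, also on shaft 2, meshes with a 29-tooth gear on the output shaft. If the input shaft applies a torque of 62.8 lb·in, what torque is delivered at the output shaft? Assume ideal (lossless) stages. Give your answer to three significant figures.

39.8 lb·in

gear mesh 82/28 = 2.9286 → τ = 62.8·2.9286 = 183.91 lb·in
gear mesh 29/134 = 0.21642 → τ = 183.91·0.21642 = 39.802 lb·in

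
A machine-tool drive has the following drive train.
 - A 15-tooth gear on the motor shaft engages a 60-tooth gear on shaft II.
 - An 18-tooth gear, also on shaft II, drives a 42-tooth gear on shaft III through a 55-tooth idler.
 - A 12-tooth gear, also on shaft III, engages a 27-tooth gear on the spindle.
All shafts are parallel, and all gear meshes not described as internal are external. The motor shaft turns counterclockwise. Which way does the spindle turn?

the motor shaft → shaft II: external mesh, 1 reversal → CW.
shaft II → shaft III: driver → idler → driven is 2 external meshes, 2 reversals → CW.
shaft III → the spindle: external mesh, 1 reversal → CCW.
4 reversals in total — an even number — so the spindle turns the same way as the motor shaft.

counterclockwise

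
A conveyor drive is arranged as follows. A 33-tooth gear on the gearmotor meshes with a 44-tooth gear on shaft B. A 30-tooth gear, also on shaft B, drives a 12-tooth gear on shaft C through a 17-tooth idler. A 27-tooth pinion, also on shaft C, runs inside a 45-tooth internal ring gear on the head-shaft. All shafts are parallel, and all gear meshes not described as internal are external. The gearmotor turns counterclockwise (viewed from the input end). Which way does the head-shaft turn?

clockwise

the gearmotor → shaft B: external mesh, 1 reversal → CW.
shaft B → shaft C: driver → idler → driven is 2 external meshes, 2 reversals → CW.
shaft C → the head-shaft: internal mesh, same direction → CW.
3 reversals in total — an odd number — so the head-shaft turns opposite to the gearmotor.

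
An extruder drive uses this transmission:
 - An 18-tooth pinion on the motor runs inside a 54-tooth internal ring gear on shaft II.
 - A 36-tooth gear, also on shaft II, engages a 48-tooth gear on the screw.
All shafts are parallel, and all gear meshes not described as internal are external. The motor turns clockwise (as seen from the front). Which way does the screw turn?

anticlockwise

the motor → shaft II: internal mesh, same direction → CW.
shaft II → the screw: external mesh, 1 reversal → CCW.
1 reversal in total — an odd number — so the screw turns opposite to the motor.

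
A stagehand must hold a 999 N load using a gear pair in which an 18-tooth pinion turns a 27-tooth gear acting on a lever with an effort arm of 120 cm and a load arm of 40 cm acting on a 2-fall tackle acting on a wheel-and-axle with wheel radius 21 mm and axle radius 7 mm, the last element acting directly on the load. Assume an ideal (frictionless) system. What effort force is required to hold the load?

37 N

Gear pair MA = 27/18 = 1.5.
Lever MA = effort arm / load arm = 120/40 = 3.
Block-and-tackle MA = number of supporting rope parts = 2.
Wheel-and-axle MA = R/r = 21/7 = 3.
Combined ideal MA = 1.5 × 3 × 2 × 3 = 27.
Effort = load / MA = 999 / 27 = 37 N.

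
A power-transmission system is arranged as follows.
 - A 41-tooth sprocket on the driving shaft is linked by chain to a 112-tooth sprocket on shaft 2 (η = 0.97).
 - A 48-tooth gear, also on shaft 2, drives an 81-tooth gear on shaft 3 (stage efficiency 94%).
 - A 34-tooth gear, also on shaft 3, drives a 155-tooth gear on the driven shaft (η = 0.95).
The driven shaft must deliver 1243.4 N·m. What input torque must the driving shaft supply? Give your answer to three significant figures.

Overall ratio R = 2.7317 × 1.6875 × 4.5588 = 21.015; overall efficiency η = 0.97 × 0.94 × 0.95 = 0.8662.
Input torque = output torque / (R × η) = 1243.4 / (21.015 × 0.8662) = 68.306 N·m.

68.3 N·m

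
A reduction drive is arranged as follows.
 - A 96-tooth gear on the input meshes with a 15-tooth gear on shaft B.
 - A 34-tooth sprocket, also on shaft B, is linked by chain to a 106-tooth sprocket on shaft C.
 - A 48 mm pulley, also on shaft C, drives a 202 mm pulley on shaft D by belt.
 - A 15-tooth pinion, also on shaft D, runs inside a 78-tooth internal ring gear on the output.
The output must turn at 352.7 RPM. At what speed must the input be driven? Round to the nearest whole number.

3760 RPM

Overall ratio R = 0.15625 × 3.1176 × 4.2083 × 5.2 = 10.66.
Required input speed = output speed × R = 352.7 × 10.66 = 3759.8 RPM.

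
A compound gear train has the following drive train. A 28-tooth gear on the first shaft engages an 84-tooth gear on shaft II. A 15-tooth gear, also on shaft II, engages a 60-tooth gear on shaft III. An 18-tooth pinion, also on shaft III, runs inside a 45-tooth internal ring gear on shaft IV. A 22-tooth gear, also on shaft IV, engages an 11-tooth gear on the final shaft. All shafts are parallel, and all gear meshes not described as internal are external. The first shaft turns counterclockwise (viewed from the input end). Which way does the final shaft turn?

the first shaft → shaft II: external mesh, 1 reversal → CW.
shaft II → shaft III: external mesh, 1 reversal → CCW.
shaft III → shaft IV: internal mesh, same direction → CCW.
shaft IV → the final shaft: external mesh, 1 reversal → CW.
3 reversals in total — an odd number — so the final shaft turns opposite to the first shaft.

clockwise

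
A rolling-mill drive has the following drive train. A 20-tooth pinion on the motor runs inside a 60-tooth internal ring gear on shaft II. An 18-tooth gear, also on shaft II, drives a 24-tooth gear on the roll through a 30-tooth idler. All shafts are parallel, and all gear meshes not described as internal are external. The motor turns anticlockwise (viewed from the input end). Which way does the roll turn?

anticlockwise

the motor → shaft II: internal mesh, same direction → CCW.
shaft II → the roll: driver → idler → driven is 2 external meshes, 2 reversals → CCW.
2 reversals in total — an even number — so the roll turns the same way as the motor.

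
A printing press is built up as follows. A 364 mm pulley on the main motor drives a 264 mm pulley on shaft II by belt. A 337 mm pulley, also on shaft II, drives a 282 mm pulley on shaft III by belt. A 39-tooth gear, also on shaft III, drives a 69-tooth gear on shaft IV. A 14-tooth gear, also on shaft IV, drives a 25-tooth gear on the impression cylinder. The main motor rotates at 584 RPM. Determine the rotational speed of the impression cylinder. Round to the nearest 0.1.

Belt: ratio = 264/364 = 0.72527, so shaft II turns at 584 / 0.72527 = 805.21 RPM.
Belt: ratio = 282/337 = 0.8368, so shaft III turns at 805.21 / 0.8368 = 962.26 RPM.
Gear mesh: ratio = 69/39 = 1.7692, so shaft IV turns at 962.26 / 1.7692 = 543.88 RPM.
Gear mesh: ratio = 25/14 = 1.7857, so the impression cylinder turns at 543.88 / 1.7857 = 304.58 RPM.

304.6 RPM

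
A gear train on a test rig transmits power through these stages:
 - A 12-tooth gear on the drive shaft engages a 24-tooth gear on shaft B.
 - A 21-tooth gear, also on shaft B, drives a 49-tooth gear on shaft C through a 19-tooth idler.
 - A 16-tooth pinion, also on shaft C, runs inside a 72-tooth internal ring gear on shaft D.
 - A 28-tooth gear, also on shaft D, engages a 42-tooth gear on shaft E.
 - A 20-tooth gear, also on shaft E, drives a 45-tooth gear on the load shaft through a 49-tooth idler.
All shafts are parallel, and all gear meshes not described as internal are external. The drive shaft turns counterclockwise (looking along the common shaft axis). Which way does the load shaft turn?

the drive shaft → shaft B: external mesh, 1 reversal → CW.
shaft B → shaft C: driver → idler → driven is 2 external meshes, 2 reversals → CW.
shaft C → shaft D: internal mesh, same direction → CW.
shaft D → shaft E: external mesh, 1 reversal → CCW.
shaft E → the load shaft: driver → idler → driven is 2 external meshes, 2 reversals → CCW.
6 reversals in total — an even number — so the load shaft turns the same way as the drive shaft.

counterclockwise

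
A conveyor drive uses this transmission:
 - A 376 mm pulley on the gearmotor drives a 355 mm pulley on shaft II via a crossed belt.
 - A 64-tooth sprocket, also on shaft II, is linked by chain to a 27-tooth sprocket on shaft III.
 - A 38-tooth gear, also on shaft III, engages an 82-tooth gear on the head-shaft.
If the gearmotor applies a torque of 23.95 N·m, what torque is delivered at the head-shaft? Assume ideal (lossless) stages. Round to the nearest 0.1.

20.6 N·m

Belt: ratio = 355/376 = 0.94415; torque at shaft II = 23.95 × 0.94415 = 22.612 N·m.
Chain: ratio = 27/64 = 0.42188; torque at shaft III = 22.612 × 0.42188 = 9.5396 N·m.
Gear mesh: ratio = 82/38 = 2.1579; torque at the head-shaft = 9.5396 × 2.1579 = 20.585 N·m.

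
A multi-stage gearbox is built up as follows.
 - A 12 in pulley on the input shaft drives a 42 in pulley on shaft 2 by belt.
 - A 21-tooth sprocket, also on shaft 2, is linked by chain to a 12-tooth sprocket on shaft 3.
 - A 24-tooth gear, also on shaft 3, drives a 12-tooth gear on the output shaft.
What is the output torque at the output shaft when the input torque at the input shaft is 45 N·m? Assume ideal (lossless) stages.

45 N·m

After the belt (42/12): 45 × 3.5 = 157.5 N·m
After the chain (12/21): 157.5 × 0.57143 = 90 N·m
After the gear mesh (12/24): 90 × 0.5 = 45 N·m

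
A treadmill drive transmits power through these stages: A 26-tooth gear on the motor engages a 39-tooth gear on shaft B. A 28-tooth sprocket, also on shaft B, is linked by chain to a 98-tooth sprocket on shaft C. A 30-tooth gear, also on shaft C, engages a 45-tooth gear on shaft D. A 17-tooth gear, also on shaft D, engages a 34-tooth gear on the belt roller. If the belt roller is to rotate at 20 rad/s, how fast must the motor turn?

315 rad/s

Overall ratio R = 1.5 × 3.5 × 1.5 × 2 = 15.75.
Required input speed = output speed × R = 20 × 15.75 = 315 rad/s.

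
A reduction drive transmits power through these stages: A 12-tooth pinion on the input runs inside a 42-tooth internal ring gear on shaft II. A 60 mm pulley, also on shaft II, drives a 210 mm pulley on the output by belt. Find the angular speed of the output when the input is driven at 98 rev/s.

internal gear 42/12 = 3.5 → 98/3.5 = 28 rev/s
belt 210/60 = 3.5 → 28/3.5 = 8 rev/s

8 rev/s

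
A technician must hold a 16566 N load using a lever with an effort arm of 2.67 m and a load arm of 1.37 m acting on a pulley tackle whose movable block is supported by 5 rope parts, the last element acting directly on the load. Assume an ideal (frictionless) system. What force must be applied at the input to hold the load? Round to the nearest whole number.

1700 N

Lever MA = effort arm / load arm = 2.67/1.37 = 1.9489.
Block-and-tackle MA = number of supporting rope parts = 5.
Combined ideal MA = 1.9489 × 5 = 9.7445.
Effort = load / MA = 16566 / 9.7445 = 1700 N.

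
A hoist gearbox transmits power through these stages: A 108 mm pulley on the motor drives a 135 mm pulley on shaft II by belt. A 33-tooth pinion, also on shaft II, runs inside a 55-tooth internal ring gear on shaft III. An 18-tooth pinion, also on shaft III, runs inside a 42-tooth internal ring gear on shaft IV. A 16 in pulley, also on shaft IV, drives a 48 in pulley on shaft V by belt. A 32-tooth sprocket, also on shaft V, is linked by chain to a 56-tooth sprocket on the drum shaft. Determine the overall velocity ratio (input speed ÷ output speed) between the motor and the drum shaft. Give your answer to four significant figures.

25.52

Each stage contributes driven/driver: belt 135/108 = 1.25, internal gear 55/33 = 1.6667, internal gear 42/18 = 2.3333, belt 48/16 = 3, chain 56/32 = 1.75.
Overall: 1.25 × 1.6667 × 2.3333 × 3 × 1.75 = 25.521.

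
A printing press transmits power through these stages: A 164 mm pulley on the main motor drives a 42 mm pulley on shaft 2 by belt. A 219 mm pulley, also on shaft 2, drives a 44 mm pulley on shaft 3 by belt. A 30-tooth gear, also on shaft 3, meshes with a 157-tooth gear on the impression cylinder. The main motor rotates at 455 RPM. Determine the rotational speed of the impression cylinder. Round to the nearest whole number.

1690 RPM

Belt: ratio = 42/164 = 0.2561, so shaft 2 turns at 455 / 0.2561 = 1776.7 RPM.
Belt: ratio = 44/219 = 0.20091, so shaft 3 turns at 1776.7 / 0.20091 = 8843 RPM.
Gear mesh: ratio = 157/30 = 5.2333, so the impression cylinder turns at 8843 / 5.2333 = 1689.7 RPM.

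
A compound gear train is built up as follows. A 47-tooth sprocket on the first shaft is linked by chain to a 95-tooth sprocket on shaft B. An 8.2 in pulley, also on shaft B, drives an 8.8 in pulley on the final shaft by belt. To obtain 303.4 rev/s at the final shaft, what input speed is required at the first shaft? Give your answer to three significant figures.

Overall ratio R = 2.0213 × 1.0732 = 2.1692.
Required input speed = output speed × R = 303.4 × 2.1692 = 658.13 rev/s.

658 rev/s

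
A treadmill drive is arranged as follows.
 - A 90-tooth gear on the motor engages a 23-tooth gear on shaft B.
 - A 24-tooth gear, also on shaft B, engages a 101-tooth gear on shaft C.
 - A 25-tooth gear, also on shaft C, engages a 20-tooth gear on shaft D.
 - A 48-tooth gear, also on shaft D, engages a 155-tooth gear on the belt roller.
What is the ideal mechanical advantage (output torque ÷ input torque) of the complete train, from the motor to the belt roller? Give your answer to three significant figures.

Each stage contributes driven/driver: gear mesh 23/90 = 0.25556, gear mesh 101/24 = 4.2083, gear mesh 20/25 = 0.8, gear mesh 155/48 = 3.2292.
Overall: 0.25556 × 4.2083 × 0.8 × 3.2292 = 2.7783.

2.78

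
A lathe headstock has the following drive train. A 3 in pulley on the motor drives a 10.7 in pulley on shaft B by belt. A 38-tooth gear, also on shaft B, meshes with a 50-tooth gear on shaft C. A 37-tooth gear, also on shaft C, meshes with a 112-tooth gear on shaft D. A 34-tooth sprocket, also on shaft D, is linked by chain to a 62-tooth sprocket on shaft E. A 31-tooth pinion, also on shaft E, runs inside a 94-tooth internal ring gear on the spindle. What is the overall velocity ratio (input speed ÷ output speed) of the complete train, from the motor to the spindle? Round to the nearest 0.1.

78.5

Each stage contributes driven/driver: belt 10.7/3 = 3.5667, gear mesh 50/38 = 1.3158, gear mesh 112/37 = 3.027, chain 62/34 = 1.8235, internal gear 94/31 = 3.0323.
Overall: 3.5667 × 1.3158 × 3.027 × 1.8235 × 3.0323 = 78.55.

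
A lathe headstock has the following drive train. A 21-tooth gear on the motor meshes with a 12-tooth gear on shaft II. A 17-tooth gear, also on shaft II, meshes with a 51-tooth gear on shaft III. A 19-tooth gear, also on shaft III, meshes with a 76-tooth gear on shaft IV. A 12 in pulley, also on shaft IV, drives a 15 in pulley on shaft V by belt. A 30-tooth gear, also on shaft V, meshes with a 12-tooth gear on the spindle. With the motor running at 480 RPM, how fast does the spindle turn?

140 RPM

Gear mesh: ratio = 12/21 = 0.57143, so shaft II turns at 480 / 0.57143 = 840 RPM.
Gear mesh: ratio = 51/17 = 3, so shaft III turns at 840 / 3 = 280 RPM.
Gear mesh: ratio = 76/19 = 4, so shaft IV turns at 280 / 4 = 70 RPM.
Belt: ratio = 15/12 = 1.25, so shaft V turns at 70 / 1.25 = 56 RPM.
Gear mesh: ratio = 12/30 = 0.4, so the spindle turns at 56 / 0.4 = 140 RPM.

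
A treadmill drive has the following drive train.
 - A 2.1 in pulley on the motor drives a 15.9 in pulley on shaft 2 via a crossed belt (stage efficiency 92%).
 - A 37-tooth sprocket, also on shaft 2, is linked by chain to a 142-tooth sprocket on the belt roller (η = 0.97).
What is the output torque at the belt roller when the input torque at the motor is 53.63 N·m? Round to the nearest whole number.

belt 15.9/2.1 = 7.5714 → τ = 53.63·7.5714·0.92 = 373.57 N·m
chain 142/37 = 3.8378 → τ = 373.57·3.8378·0.97 = 1390.7 N·m

1391 N·m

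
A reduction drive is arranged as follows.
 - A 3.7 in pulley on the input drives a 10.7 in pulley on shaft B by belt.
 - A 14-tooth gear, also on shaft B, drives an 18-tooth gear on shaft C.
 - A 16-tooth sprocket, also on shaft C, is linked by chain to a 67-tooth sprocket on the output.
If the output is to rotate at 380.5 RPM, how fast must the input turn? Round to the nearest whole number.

5924 RPM

Overall ratio R = 2.8919 × 1.2857 × 4.1875 = 15.57.
Required input speed = output speed × R = 380.5 × 15.57 = 5924.3 RPM.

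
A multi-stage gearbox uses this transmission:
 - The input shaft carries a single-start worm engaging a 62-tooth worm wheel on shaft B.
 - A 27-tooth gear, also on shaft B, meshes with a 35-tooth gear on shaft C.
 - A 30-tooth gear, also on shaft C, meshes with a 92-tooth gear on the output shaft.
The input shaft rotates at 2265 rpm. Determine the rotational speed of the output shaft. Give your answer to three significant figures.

Worm: ratio = 62/1 = 62, so shaft B turns at 2265 / 62 = 36.532 rpm.
Gear mesh: ratio = 35/27 = 1.2963, so shaft C turns at 36.532 / 1.2963 = 28.182 rpm.
Gear mesh: ratio = 92/30 = 3.0667, so the output shaft turns at 28.182 / 3.0667 = 9.1898 rpm.

9.19 rpm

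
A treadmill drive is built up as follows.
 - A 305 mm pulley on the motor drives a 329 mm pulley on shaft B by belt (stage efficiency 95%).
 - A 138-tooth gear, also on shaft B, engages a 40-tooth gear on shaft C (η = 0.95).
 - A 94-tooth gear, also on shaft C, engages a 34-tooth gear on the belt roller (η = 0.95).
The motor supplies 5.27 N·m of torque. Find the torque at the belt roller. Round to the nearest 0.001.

belt 329/305 = 1.0787 → τ = 5.27·1.0787·0.95 = 5.4005 N·m
gear mesh 40/138 = 0.28986 → τ = 5.4005·0.28986·0.95 = 1.4871 N·m
gear mesh 34/94 = 0.3617 → τ = 1.4871·0.3617·0.95 = 0.51099 N·m

0.511 N·m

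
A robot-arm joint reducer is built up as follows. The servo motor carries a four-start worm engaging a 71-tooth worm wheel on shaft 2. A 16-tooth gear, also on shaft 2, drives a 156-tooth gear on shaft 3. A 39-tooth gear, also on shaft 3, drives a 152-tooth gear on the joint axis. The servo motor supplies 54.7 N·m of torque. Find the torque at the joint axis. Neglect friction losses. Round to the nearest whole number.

36895 N·m

Worm: ratio = 71/4 = 17.75; torque at shaft 2 = 54.7 × 17.75 = 970.93 N·m.
Gear mesh: ratio = 156/16 = 9.75; torque at shaft 3 = 970.93 × 9.75 = 9466.5 N·m.
Gear mesh: ratio = 152/39 = 3.8974; torque at the joint axis = 9466.5 × 3.8974 = 36895 N·m.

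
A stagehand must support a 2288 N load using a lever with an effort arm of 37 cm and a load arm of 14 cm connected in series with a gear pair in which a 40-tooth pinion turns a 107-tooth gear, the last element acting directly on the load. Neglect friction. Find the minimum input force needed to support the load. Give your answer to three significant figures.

324 N

Lever MA = effort arm / load arm = 37/14 = 2.6429.
Gear pair MA = 107/40 = 2.675.
Combined ideal MA = 2.6429 × 2.675 = 7.0696.
Effort = load / MA = 2288 / 7.0696 = 323.64 N.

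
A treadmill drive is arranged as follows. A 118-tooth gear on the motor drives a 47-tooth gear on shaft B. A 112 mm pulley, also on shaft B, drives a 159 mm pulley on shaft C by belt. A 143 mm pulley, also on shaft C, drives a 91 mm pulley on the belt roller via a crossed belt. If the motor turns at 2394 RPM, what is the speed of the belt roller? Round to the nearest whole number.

6653 RPM

the motor → shaft B (gear mesh, 47/118): 2394 ÷ 0.39831 = 6010.5 RPM
shaft B → shaft C (belt, 159/112): 6010.5 ÷ 1.4196 = 4233.8 RPM
shaft C → the belt roller (belt, 91/143): 4233.8 ÷ 0.63636 = 6653.1 RPM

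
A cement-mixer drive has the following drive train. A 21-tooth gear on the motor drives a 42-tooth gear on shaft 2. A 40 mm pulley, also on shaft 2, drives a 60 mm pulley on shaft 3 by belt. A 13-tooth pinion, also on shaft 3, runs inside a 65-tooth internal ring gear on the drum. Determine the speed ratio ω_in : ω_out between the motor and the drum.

Each stage contributes driven/driver: gear mesh 42/21 = 2, belt 60/40 = 1.5, internal gear 65/13 = 5.
Overall: 2 × 1.5 × 5 = 15.

15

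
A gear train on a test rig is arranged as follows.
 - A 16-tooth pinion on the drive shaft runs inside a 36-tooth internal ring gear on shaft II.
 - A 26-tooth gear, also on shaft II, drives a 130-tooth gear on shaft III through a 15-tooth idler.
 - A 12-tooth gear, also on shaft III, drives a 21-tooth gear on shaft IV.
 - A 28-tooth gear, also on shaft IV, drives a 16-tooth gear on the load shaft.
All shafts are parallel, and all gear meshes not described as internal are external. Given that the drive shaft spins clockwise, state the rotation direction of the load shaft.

the drive shaft → shaft II: internal mesh, same direction → CW.
shaft II → shaft III: driver → idler → driven is 2 external meshes, 2 reversals → CW.
shaft III → shaft IV: external mesh, 1 reversal → CCW.
shaft IV → the load shaft: external mesh, 1 reversal → CW.
4 reversals in total — an even number — so the load shaft turns the same way as the drive shaft.

clockwise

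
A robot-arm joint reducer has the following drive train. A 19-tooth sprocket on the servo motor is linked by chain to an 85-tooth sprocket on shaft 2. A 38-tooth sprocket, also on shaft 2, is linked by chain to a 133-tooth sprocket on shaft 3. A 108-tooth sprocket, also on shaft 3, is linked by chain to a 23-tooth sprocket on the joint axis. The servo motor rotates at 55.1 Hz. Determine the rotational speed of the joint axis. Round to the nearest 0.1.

16.5 Hz

the servo motor → shaft 2 (chain, 85/19): 55.1 ÷ 4.4737 = 12.316 Hz
shaft 2 → shaft 3 (chain, 133/38): 12.316 ÷ 3.5 = 3.519 Hz
shaft 3 → the joint axis (chain, 23/108): 3.519 ÷ 0.21296 = 16.524 Hz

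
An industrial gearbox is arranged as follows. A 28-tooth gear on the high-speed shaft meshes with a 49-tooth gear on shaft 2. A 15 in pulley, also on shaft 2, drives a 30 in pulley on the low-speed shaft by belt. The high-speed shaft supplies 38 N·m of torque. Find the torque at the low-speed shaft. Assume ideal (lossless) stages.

After the gear mesh (49/28): 38 × 1.75 = 66.5 N·m
After the belt (30/15): 66.5 × 2 = 133 N·m

133 N·m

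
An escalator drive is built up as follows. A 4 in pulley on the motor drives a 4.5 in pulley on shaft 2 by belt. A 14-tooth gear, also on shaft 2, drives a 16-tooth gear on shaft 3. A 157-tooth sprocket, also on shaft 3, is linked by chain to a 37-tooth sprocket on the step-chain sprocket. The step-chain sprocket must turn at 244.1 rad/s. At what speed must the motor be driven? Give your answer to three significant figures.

Overall ratio R = 1.125 × 1.1429 × 0.23567 = 0.303.
Required input speed = output speed × R = 244.1 × 0.303 = 73.963 rad/s.

74.0 rad/s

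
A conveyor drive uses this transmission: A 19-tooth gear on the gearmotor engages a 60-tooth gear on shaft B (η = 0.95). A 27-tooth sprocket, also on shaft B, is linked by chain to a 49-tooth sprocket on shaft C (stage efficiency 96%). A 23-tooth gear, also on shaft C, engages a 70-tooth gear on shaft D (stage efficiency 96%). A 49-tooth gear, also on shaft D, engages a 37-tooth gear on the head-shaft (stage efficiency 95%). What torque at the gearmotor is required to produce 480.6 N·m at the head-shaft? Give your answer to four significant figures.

Overall ratio R = 3.1579 × 1.8148 × 3.0435 × 0.7551 = 13.171; overall efficiency η = 0.95 × 0.96 × 0.96 × 0.95 = 0.8317.
Input torque = output torque / (R × η) = 480.6 / (13.171 × 0.8317) = 43.872 N·m.

43.87 N·m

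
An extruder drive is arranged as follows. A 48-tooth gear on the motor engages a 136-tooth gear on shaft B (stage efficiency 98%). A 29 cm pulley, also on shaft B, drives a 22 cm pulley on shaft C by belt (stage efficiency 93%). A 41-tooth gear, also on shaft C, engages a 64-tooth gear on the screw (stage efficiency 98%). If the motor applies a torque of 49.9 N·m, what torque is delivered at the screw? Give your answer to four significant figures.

149.5 N·m

After the gear mesh (136/48): 49.9 × 2.8333 × 0.98 = 138.56 N·m
After the belt (22/29): 138.56 × 0.75862 × 0.93 = 97.753 N·m
After the gear mesh (64/41): 97.753 × 1.561 × 0.98 = 149.54 N·m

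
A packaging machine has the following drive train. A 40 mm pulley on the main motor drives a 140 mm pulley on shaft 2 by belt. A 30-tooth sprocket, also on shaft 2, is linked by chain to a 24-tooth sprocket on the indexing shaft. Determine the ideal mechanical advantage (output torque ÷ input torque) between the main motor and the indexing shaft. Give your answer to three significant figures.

2.80

Each stage contributes driven/driver: belt 140/40 = 3.5, chain 24/30 = 0.8.
Overall: 3.5 × 0.8 = 2.8.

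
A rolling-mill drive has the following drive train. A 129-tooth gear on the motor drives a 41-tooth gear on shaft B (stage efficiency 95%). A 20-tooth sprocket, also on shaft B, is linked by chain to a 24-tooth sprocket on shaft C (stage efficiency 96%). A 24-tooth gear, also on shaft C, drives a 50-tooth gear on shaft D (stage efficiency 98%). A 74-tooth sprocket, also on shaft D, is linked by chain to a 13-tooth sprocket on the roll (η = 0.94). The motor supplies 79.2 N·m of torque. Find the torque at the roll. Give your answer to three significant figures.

9.29 N·m

gear mesh 41/129 = 0.31783 → τ = 79.2·0.31783·0.95 = 23.913 N·m
chain 24/20 = 1.2 → τ = 23.913·1.2·0.96 = 27.548 N·m
gear mesh 50/24 = 2.0833 → τ = 27.548·2.0833·0.98 = 56.245 N·m
chain 13/74 = 0.17568 → τ = 56.245·0.17568·0.94 = 9.2879 N·m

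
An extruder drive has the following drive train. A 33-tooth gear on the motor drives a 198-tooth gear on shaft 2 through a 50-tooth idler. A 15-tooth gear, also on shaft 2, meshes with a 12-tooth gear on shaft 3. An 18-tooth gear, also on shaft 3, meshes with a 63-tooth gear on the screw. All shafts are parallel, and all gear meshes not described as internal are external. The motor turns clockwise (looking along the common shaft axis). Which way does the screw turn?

the motor → shaft 2: driver → idler → driven is 2 external meshes, 2 reversals → CW.
shaft 2 → shaft 3: external mesh, 1 reversal → CCW.
shaft 3 → the screw: external mesh, 1 reversal → CW.
4 reversals in total — an even number — so the screw turns the same way as the motor.

clockwise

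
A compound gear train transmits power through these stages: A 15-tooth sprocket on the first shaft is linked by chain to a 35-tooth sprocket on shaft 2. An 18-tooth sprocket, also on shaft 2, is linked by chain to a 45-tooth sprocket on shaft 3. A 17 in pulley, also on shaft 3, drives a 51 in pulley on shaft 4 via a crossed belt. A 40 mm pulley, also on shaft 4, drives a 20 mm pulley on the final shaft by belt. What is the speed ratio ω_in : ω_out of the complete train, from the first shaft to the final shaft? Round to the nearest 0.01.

8.75

Each stage contributes driven/driver: chain 35/15 = 2.3333, chain 45/18 = 2.5, belt 51/17 = 3, belt 20/40 = 0.5.
Overall: 2.3333 × 2.5 × 3 × 0.5 = 8.75.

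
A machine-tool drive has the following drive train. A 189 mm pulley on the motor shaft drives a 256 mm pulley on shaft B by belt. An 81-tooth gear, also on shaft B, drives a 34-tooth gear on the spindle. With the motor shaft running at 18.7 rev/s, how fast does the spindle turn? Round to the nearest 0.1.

32.9 rev/s

the motor shaft → shaft B (belt, 256/189): 18.7 ÷ 1.3545 = 13.806 rev/s
shaft B → the spindle (gear mesh, 34/81): 13.806 ÷ 0.41975 = 32.89 rev/s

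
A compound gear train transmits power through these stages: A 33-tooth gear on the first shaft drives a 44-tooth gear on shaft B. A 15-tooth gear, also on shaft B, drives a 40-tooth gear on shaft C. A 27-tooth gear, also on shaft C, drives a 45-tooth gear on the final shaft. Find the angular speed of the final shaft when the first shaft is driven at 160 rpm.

the first shaft → shaft B (gear mesh, 44/33): 160 ÷ 1.3333 = 120 rpm
shaft B → shaft C (gear mesh, 40/15): 120 ÷ 2.6667 = 45 rpm
shaft C → the final shaft (gear mesh, 45/27): 45 ÷ 1.6667 = 27 rpm

27 rpm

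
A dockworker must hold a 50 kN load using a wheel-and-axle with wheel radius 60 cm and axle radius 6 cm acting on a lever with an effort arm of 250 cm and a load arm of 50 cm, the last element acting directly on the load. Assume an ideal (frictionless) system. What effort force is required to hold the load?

Wheel-and-axle MA = R/r = 60/6 = 10.
Lever MA = effort arm / load arm = 250/50 = 5.
Combined ideal MA = 10 × 5 = 50.
Effort = load / MA = 50 / 50 = 1 kN.

1 kN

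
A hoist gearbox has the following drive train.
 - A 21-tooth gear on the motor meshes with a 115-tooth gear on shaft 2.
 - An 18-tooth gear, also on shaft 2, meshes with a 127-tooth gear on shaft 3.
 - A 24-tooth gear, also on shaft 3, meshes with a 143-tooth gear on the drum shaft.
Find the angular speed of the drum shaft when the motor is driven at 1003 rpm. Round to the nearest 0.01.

the motor → shaft 2 (gear mesh, 115/21): 1003 ÷ 5.4762 = 183.16 rpm
shaft 2 → shaft 3 (gear mesh, 127/18): 183.16 ÷ 7.0556 = 25.959 rpm
shaft 3 → the drum shaft (gear mesh, 143/24): 25.959 ÷ 5.9583 = 4.3568 rpm

4.36 rpm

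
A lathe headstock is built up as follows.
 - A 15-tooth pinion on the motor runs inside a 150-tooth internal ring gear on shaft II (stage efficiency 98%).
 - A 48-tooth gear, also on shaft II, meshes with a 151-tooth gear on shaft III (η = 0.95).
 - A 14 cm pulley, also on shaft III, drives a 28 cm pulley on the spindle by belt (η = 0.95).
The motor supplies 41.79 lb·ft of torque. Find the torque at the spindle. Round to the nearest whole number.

Internal gear: ratio = 150/15 = 10; torque at shaft II = 41.79 × 10 × 0.98 = 409.54 lb·ft.
Gear mesh: ratio = 151/48 = 3.1458; torque at shaft III = 409.54 × 3.1458 × 0.95 = 1223.9 lb·ft.
Belt: ratio = 28/14 = 2; torque at the spindle = 1223.9 × 2 × 0.95 = 2325.5 lb·ft.

2325 lb·ft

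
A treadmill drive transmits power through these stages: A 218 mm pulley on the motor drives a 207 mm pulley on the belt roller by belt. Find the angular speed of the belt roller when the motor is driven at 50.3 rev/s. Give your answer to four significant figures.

52.97 rev/s

the motor → the belt roller (belt, 207/218): 50.3 ÷ 0.94954 = 52.973 rev/s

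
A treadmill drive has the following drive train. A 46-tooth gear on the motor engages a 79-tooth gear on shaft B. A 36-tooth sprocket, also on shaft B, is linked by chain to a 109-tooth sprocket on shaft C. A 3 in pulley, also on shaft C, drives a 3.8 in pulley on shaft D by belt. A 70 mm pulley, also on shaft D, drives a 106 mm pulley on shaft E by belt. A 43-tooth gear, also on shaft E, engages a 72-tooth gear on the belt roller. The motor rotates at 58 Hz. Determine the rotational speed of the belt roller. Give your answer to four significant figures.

gear mesh 79/46 = 1.7174 → 58/1.7174 = 33.772 Hz
chain 109/36 = 3.0278 → 33.772/3.0278 = 11.154 Hz
belt 3.8/3 = 1.2667 → 11.154/1.2667 = 8.8059 Hz
belt 106/70 = 1.5143 → 8.8059/1.5143 = 5.8152 Hz
gear mesh 72/43 = 1.6744 → 5.8152/1.6744 = 3.473 Hz

3.473 Hz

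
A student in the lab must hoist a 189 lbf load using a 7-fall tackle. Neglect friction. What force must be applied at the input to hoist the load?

27 lbf

Block-and-tackle MA = number of supporting rope parts = 7.
Effort = load / MA = 189 / 7 = 27 lbf.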